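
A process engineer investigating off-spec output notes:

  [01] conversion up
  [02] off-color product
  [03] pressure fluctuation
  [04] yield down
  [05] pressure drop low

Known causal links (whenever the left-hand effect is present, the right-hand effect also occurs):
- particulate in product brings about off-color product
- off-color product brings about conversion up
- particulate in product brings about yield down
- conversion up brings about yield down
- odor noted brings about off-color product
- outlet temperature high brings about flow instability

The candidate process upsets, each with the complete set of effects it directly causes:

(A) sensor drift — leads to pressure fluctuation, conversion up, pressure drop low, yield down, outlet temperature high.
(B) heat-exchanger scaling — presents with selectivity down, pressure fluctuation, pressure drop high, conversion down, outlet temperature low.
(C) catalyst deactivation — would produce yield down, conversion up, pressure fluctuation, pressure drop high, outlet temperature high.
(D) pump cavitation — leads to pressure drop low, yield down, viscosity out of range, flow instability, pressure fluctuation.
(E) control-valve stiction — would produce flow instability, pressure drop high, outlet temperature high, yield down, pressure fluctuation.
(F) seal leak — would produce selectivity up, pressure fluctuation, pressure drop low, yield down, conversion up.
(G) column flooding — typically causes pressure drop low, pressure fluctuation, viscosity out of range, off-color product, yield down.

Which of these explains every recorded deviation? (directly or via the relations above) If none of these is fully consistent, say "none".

Testing each hypothesis:
(A) sensor drift — conversion up match; off-color product miss; pressure fluctuation match; yield down match; pressure drop low match
(B) heat-exchanger scaling — conversion up miss; off-color product miss; pressure fluctuation match; yield down miss; pressure drop low miss
(C) catalyst deactivation — conversion up match; off-color product miss; pressure fluctuation match; yield down match; pressure drop low miss
(D) pump cavitation — conversion up miss; off-color product miss; pressure fluctuation match; yield down match; pressure drop low match
(E) control-valve stiction — fails on conversion up, off-color product, pressure drop low (predicts pressure drop high, not pressure drop low)
(F) seal leak — conversion up match; off-color product miss; pressure fluctuation match; yield down match; pressure drop low match
(G) column flooding — accounts for every observation (conversion up by off-color product → conversion up)
(G) alone accounts for all the evidence.

G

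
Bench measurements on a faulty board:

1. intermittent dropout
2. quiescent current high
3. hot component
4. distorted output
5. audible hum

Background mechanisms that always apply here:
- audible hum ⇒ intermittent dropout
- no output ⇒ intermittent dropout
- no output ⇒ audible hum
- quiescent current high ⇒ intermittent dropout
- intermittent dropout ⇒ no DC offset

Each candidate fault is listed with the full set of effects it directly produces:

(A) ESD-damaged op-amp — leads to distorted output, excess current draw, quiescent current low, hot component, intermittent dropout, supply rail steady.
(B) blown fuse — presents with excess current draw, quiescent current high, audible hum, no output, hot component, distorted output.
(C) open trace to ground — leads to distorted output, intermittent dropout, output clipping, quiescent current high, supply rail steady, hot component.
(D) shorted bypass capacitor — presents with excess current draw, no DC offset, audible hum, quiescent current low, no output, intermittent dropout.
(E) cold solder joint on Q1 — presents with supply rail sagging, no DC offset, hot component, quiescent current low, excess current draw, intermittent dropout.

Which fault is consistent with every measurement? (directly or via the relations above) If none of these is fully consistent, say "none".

For each candidate, compare predicted effects to what was observed:
(A) ESD-damaged op-amp — fails on quiescent current high, audible hum (predicts quiescent current low, not quiescent current high)
(B) blown fuse — accounts for every observation (intermittent dropout by quiescent current high → intermittent dropout)
(C) open trace to ground — intermittent dropout match; quiescent current high match; hot component match; distorted output match; audible hum miss
(D) shorted bypass capacitor — intermittent dropout match; quiescent current high miss; hot component miss; distorted output miss; audible hum match
(E) cold solder joint on Q1 — intermittent dropout match; quiescent current high miss; hot component match; distorted output miss; audible hum miss
Only (B) is consistent with every observation.

B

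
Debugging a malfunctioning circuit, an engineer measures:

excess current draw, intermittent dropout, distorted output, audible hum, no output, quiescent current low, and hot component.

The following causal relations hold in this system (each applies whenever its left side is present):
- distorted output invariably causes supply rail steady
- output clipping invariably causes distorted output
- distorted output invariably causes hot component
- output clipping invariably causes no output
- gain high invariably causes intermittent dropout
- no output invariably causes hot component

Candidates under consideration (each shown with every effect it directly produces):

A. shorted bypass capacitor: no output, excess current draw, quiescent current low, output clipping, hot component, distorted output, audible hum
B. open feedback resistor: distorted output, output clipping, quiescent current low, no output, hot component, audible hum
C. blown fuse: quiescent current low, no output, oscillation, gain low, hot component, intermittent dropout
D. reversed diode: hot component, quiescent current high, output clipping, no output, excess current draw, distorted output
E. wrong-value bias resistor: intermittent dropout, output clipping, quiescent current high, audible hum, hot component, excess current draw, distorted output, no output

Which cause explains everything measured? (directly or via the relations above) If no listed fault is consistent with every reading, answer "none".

Per-candidate check:
(A) shorted bypass capacitor — does not account for intermittent dropout
(B) open feedback resistor — excess current draw ✗; intermittent dropout ✗; distorted output ✓; audible hum ✓; no output ✓; quiescent current low ✓; hot component ✓
(C) blown fuse — excess current draw ✗; intermittent dropout ✓; distorted output ✗; audible hum ✗; no output ✓; quiescent current low ✓; hot component ✓
(D) reversed diode — excess current draw ✓; intermittent dropout ✗; distorted output ✓; audible hum ✗; no output ✓; quiescent current low ✗; hot component ✓
(E) wrong-value bias resistor — fails on quiescent current low (predicts quiescent current high, not quiescent current low)
No candidate is consistent with all observations.

none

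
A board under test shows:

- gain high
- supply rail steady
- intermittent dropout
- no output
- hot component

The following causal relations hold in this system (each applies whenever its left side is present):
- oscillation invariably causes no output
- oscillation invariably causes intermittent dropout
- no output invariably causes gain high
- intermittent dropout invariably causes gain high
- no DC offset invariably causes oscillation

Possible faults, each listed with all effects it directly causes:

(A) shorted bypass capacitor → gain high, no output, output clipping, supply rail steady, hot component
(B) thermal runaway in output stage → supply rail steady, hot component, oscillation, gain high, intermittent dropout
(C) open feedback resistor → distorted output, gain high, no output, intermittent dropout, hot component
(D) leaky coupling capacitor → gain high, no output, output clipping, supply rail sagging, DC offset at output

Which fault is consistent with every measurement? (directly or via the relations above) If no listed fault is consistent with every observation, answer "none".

Testing each hypothesis:
(A) shorted bypass capacitor — does not account for intermittent dropout
(B) thermal runaway in output stage — gain high +; supply rail steady +; intermittent dropout +; no output + (through oscillation → no output); hot component +
(C) open feedback resistor — does not account for supply rail steady
(D) leaky coupling capacitor — fails on supply rail steady, intermittent dropout, hot component (predicts supply rail sagging, not supply rail steady)
(B) is the only candidate with no mismatches.

B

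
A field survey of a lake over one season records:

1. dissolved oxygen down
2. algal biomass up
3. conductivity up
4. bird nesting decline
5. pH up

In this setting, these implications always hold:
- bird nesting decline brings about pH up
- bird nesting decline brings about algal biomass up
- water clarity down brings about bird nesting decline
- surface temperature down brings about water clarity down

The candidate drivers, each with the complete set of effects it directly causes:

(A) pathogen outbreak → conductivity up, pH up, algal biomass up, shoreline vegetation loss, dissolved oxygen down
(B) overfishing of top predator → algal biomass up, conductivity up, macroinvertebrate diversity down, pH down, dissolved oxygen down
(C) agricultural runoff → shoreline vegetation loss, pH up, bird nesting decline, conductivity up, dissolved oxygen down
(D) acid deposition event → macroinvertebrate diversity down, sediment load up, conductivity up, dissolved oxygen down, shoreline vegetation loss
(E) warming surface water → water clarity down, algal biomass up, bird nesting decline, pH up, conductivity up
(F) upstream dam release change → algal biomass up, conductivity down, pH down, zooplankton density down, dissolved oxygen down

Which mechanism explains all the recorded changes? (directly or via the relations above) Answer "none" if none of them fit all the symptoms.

Checking each candidate against the observations:
(A) pathogen outbreak — dissolved oxygen down +; algal biomass up +; conductivity up +; bird nesting decline -; pH up +
(B) overfishing of top predator — dissolved oxygen down +; algal biomass up +; conductivity up +; bird nesting decline -; pH up -
(C) agricultural runoff — accounts for every observation (algal biomass up through bird nesting decline → algal biomass up)
(D) acid deposition event — dissolved oxygen down +; algal biomass up -; conductivity up +; bird nesting decline -; pH up -
(E) warming surface water — dissolved oxygen down -; algal biomass up +; conductivity up +; bird nesting decline +; pH up +
(F) upstream dam release change — dissolved oxygen down +; algal biomass up +; conductivity up -; bird nesting decline -; pH up -
(C) is the only candidate with no mismatches.

C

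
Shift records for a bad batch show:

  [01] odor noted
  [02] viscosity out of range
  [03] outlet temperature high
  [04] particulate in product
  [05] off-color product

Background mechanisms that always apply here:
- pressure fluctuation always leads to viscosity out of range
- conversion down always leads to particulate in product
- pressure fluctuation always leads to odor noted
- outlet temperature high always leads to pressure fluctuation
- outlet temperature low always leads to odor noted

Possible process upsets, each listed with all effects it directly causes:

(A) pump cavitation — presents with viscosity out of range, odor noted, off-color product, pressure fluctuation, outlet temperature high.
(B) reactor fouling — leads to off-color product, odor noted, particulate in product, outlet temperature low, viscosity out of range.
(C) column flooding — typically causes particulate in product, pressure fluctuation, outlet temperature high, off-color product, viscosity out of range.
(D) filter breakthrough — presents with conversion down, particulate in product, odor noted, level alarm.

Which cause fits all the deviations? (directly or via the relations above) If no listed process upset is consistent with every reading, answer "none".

Per-candidate check:
(A) pump cavitation — odor noted ✓; viscosity out of range ✓; outlet temperature high ✓; particulate in product ✗; off-color product ✓
(B) reactor fouling — odor noted ✓; viscosity out of range ✓; outlet temperature high ✗; particulate in product ✓; off-color product ✓
(C) column flooding — odor noted ✓ (via pressure fluctuation → odor noted); viscosity out of range ✓; outlet temperature high ✓; particulate in product ✓; off-color product ✓
(D) filter breakthrough — does not account for viscosity out of range, outlet temperature high, off-color product
(C) is the only candidate with no mismatches.

C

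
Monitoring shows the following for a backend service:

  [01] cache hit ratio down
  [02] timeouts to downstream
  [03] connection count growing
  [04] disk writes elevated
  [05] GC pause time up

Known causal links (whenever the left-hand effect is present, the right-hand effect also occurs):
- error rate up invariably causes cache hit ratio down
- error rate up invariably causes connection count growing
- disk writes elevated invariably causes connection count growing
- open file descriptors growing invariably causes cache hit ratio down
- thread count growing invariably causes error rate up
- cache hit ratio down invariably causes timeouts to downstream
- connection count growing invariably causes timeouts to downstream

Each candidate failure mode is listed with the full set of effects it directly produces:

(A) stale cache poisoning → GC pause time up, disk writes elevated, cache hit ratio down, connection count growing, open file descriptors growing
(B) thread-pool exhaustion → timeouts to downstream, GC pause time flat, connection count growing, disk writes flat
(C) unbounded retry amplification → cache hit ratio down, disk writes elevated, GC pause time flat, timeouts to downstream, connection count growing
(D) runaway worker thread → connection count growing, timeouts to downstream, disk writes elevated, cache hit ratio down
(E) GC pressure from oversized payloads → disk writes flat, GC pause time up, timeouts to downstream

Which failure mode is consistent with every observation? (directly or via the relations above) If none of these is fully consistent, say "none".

A

Checking each candidate against the observations:
(A) stale cache poisoning — accounts for every observation (timeouts to downstream via connection count growing → timeouts to downstream)
(B) thread-pool exhaustion — cache hit ratio down -; timeouts to downstream +; connection count growing +; disk writes elevated -; GC pause time up -
(C) unbounded retry amplification — cache hit ratio down +; timeouts to downstream +; connection count growing +; disk writes elevated +; GC pause time up -
(D) runaway worker thread — does not account for GC pause time up
(E) GC pressure from oversized payloads — cache hit ratio down -; timeouts to downstream +; connection count growing -; disk writes elevated -; GC pause time up +
(A) is the only candidate with no mismatches.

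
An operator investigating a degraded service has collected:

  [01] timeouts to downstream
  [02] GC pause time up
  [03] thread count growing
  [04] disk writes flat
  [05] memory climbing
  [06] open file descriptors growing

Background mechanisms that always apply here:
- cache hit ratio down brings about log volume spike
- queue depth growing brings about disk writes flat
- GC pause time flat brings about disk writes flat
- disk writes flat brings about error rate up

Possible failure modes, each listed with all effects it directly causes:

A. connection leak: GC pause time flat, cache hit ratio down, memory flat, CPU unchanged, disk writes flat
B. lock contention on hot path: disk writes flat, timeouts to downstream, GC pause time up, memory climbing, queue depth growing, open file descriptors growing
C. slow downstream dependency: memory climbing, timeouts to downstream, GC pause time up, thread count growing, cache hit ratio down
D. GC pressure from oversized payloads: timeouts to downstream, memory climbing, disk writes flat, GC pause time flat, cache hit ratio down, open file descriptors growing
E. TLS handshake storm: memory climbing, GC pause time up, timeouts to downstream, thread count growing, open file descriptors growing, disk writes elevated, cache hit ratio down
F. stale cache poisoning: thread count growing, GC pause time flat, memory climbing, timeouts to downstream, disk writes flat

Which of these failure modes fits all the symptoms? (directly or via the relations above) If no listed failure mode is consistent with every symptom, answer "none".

none

Testing each hypothesis:
(A) connection leak — timeouts to downstream -; GC pause time up -; thread count growing -; disk writes flat +; memory climbing -; open file descriptors growing -
(B) lock contention on hot path — timeouts to downstream +; GC pause time up +; thread count growing -; disk writes flat +; memory climbing +; open file descriptors growing +
(C) slow downstream dependency — timeouts to downstream +; GC pause time up +; thread count growing +; disk writes flat -; memory climbing +; open file descriptors growing -
(D) GC pressure from oversized payloads — fails on GC pause time up, thread count growing (predicts GC pause time flat, not GC pause time up)
(E) TLS handshake storm — fails on disk writes flat (predicts disk writes elevated, not disk writes flat)
(F) stale cache poisoning — fails on GC pause time up, open file descriptors growing (predicts GC pause time flat, not GC pause time up)
None of the listed candidates fits everything.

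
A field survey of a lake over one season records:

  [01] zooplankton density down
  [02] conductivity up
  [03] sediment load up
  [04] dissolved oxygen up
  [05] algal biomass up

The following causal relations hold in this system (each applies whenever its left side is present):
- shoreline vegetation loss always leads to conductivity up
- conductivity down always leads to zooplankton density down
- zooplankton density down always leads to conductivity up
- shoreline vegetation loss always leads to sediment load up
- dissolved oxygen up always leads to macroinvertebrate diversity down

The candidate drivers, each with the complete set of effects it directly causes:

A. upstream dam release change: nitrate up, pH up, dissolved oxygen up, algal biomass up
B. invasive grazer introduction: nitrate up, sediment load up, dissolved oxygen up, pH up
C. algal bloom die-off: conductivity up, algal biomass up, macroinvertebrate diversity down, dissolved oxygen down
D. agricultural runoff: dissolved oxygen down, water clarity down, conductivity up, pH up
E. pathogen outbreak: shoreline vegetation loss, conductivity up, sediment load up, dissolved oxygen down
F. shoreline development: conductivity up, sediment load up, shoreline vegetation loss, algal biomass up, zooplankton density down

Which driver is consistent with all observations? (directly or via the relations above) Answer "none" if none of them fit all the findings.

none

For each candidate, compare predicted effects to what was observed:
(A) upstream dam release change — does not account for zooplankton density down, conductivity up, sediment load up
(B) invasive grazer introduction — zooplankton density down miss; conductivity up miss; sediment load up match; dissolved oxygen up match; algal biomass up miss
(C) algal bloom die-off — fails on zooplankton density down, sediment load up, dissolved oxygen up (predicts dissolved oxygen down, not dissolved oxygen up)
(D) agricultural runoff — fails on zooplankton density down, sediment load up, dissolved oxygen up, algal biomass up (predicts dissolved oxygen down, not dissolved oxygen up)
(E) pathogen outbreak — zooplankton density down miss; conductivity up match; sediment load up match; dissolved oxygen up miss; algal biomass up miss
(F) shoreline development — does not account for dissolved oxygen up
No candidate is consistent with all observations.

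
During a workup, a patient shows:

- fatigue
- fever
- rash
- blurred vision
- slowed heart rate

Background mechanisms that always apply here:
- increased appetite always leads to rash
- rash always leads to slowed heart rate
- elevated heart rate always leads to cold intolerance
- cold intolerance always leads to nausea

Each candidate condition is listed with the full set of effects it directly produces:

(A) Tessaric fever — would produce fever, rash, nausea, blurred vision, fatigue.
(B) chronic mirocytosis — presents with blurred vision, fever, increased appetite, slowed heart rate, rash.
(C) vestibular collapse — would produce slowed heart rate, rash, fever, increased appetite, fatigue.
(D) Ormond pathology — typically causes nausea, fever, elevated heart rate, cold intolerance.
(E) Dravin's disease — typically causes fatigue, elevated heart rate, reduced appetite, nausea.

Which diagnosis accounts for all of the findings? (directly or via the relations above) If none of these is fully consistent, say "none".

For each candidate, compare predicted effects to what was observed:
(A) Tessaric fever — accounts for every observation (slowed heart rate by rash → slowed heart rate)
(B) chronic mirocytosis — does not account for fatigue
(C) vestibular collapse — does not account for blurred vision
(D) Ormond pathology — fatigue -; fever +; rash -; blurred vision -; slowed heart rate -
(E) Dravin's disease — fatigue +; fever -; rash -; blurred vision -; slowed heart rate -
(A) alone accounts for all the evidence.

A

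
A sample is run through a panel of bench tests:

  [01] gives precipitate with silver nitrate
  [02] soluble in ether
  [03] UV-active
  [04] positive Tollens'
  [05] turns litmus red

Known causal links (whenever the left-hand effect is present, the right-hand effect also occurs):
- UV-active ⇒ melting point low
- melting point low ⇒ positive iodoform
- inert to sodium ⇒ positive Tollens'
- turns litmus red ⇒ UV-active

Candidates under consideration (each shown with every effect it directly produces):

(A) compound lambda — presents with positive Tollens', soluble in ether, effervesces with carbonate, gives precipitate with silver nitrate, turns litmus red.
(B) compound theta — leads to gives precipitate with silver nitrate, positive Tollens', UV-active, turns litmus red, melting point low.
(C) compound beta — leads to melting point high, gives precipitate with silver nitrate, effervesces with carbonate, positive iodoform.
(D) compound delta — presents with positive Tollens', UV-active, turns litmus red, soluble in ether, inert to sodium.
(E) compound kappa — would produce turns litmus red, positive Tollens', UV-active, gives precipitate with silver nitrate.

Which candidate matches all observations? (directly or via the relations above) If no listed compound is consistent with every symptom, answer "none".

Per-candidate check:
(A) compound lambda — gives precipitate with silver nitrate yes; soluble in ether yes; UV-active yes (through turns litmus red → UV-active); positive Tollens' yes; turns litmus red yes
(B) compound theta — does not account for soluble in ether
(C) compound beta — gives precipitate with silver nitrate yes; soluble in ether NO; UV-active NO; positive Tollens' NO; turns litmus red NO
(D) compound delta — gives precipitate with silver nitrate NO; soluble in ether yes; UV-active yes; positive Tollens' yes; turns litmus red yes
(E) compound kappa — does not account for soluble in ether
(A) alone accounts for all the evidence.

A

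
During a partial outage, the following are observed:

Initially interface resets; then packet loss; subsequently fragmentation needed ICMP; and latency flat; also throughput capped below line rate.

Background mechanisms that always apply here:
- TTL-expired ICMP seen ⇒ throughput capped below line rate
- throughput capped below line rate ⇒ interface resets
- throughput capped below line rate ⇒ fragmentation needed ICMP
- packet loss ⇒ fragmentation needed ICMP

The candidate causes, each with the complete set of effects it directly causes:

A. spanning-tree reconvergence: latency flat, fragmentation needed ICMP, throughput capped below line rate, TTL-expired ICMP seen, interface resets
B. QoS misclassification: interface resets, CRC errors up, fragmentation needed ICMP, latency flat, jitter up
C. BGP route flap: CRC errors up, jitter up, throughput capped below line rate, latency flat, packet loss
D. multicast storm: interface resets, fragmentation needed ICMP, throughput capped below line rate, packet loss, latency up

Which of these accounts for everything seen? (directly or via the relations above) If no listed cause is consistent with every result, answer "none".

C

Checking each candidate against the observations:
(A) spanning-tree reconvergence — interface resets yes; packet loss NO; fragmentation needed ICMP yes; latency flat yes; throughput capped below line rate yes
(B) QoS misclassification — does not account for packet loss, throughput capped below line rate
(C) BGP route flap — interface resets yes (through throughput capped below line rate → interface resets); packet loss yes; fragmentation needed ICMP yes (through packet loss → fragmentation needed ICMP); latency flat yes; throughput capped below line rate yes
(D) multicast storm — interface resets yes; packet loss yes; fragmentation needed ICMP yes; latency flat NO; throughput capped below line rate yes
(C) alone accounts for all the evidence.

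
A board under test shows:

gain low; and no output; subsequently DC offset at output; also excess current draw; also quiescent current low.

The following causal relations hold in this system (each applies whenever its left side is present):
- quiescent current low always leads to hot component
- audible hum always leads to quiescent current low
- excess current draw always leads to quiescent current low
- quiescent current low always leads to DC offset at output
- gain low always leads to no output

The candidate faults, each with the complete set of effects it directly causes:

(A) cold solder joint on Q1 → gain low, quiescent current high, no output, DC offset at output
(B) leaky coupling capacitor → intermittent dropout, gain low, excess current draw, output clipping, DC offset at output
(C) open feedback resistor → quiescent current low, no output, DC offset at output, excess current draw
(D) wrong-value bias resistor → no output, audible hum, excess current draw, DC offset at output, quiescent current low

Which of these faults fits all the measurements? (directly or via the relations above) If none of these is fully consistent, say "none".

Checking each candidate against the observations:
(A) cold solder joint on Q1 — gain low ✓; no output ✓; DC offset at output ✓; excess current draw ✗; quiescent current low ✗
(B) leaky coupling capacitor — gain low ✓; no output ✓ (via gain low → no output); DC offset at output ✓; excess current draw ✓; quiescent current low ✓ (via excess current draw → quiescent current low)
(C) open feedback resistor — does not account for gain low
(D) wrong-value bias resistor — does not account for gain low
Only (B) is consistent with every observation.

B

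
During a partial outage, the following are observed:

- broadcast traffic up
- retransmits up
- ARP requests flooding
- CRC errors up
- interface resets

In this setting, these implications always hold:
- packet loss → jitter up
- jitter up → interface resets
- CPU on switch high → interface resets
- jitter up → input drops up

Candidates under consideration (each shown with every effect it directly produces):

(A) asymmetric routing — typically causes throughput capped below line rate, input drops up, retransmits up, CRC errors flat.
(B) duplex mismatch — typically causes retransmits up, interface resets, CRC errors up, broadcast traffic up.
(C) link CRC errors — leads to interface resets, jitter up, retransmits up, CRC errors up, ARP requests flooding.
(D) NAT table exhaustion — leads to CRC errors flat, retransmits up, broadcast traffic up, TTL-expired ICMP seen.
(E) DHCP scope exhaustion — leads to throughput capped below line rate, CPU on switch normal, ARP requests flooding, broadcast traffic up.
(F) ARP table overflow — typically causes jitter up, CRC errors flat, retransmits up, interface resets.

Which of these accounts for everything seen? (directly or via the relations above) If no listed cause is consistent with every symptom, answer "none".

none

Per-candidate check:
(A) asymmetric routing — broadcast traffic up -; retransmits up +; ARP requests flooding -; CRC errors up -; interface resets -
(B) duplex mismatch — does not account for ARP requests flooding
(C) link CRC errors — broadcast traffic up -; retransmits up +; ARP requests flooding +; CRC errors up +; interface resets +
(D) NAT table exhaustion — fails on ARP requests flooding, CRC errors up, interface resets (predicts CRC errors flat, not CRC errors up)
(E) DHCP scope exhaustion — does not account for retransmits up, CRC errors up, interface resets
(F) ARP table overflow — broadcast traffic up -; retransmits up +; ARP requests flooding -; CRC errors up -; interface resets +
None of the listed candidates fits everything.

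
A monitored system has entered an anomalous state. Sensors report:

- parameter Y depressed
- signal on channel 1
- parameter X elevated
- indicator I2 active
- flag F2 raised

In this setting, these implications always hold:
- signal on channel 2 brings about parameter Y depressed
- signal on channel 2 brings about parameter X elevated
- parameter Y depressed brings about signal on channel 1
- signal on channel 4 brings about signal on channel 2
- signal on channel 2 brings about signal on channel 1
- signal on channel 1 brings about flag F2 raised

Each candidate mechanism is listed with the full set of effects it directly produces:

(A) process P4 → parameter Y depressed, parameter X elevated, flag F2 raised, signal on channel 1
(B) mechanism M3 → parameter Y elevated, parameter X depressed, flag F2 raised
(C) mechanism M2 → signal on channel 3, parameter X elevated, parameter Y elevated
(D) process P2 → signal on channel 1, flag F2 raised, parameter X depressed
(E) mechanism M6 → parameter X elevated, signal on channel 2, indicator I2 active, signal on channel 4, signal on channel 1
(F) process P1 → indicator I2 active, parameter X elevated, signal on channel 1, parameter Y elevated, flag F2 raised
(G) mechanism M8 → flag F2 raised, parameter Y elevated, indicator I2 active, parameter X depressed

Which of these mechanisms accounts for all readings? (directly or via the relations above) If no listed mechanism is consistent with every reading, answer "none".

E

For each candidate, compare predicted effects to what was observed:
(A) process P4 — does not account for indicator I2 active
(B) mechanism M3 — parameter Y depressed ✗; signal on channel 1 ✗; parameter X elevated ✗; indicator I2 active ✗; flag F2 raised ✓
(C) mechanism M2 — parameter Y depressed ✗; signal on channel 1 ✗; parameter X elevated ✓; indicator I2 active ✗; flag F2 raised ✗
(D) process P2 — fails on parameter Y depressed, parameter X elevated, indicator I2 active (predicts parameter X depressed, not parameter X elevated)
(E) mechanism M6 — accounts for every observation (parameter Y depressed via signal on channel 2 → parameter Y depressed)
(F) process P1 — fails on parameter Y depressed (predicts parameter Y elevated, not parameter Y depressed)
(G) mechanism M8 — parameter Y depressed ✗; signal on channel 1 ✗; parameter X elevated ✗; indicator I2 active ✓; flag F2 raised ✓
(E) is the only candidate with no mismatches.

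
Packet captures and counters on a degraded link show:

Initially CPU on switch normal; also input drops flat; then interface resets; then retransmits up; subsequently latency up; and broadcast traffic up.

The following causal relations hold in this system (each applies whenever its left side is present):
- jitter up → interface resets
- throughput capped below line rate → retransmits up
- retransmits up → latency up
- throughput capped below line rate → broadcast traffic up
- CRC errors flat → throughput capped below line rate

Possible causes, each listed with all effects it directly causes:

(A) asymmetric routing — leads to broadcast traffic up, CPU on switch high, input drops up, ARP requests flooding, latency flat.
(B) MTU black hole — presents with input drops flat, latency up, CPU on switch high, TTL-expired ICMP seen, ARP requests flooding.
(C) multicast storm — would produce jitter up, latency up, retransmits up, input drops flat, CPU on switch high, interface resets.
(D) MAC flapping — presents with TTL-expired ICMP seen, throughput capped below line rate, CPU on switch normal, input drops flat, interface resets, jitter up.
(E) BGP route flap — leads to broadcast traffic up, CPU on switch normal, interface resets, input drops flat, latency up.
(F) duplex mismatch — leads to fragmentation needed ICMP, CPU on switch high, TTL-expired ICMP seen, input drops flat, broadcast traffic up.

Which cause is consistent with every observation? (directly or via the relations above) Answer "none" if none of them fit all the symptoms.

D

Checking each candidate against the observations:
(A) asymmetric routing — fails on CPU on switch normal, input drops flat, interface resets, retransmits up, latency up (predicts CPU on switch high, not CPU on switch normal; predicts input drops up, not input drops flat; predicts latency flat, not latency up)
(B) MTU black hole — fails on CPU on switch normal, interface resets, retransmits up, broadcast traffic up (predicts CPU on switch high, not CPU on switch normal)
(C) multicast storm — fails on CPU on switch normal, broadcast traffic up (predicts CPU on switch high, not CPU on switch normal)
(D) MAC flapping — CPU on switch normal ✓; input drops flat ✓; interface resets ✓; retransmits up ✓ (via throughput capped below line rate → retransmits up); latency up ✓ (via throughput capped below line rate → retransmits up → latency up); broadcast traffic up ✓ (via throughput capped below line rate → broadcast traffic up)
(E) BGP route flap — does not account for retransmits up
(F) duplex mismatch — fails on CPU on switch normal, interface resets, retransmits up, latency up (predicts CPU on switch high, not CPU on switch normal)
(D) is the only candidate with no mismatches.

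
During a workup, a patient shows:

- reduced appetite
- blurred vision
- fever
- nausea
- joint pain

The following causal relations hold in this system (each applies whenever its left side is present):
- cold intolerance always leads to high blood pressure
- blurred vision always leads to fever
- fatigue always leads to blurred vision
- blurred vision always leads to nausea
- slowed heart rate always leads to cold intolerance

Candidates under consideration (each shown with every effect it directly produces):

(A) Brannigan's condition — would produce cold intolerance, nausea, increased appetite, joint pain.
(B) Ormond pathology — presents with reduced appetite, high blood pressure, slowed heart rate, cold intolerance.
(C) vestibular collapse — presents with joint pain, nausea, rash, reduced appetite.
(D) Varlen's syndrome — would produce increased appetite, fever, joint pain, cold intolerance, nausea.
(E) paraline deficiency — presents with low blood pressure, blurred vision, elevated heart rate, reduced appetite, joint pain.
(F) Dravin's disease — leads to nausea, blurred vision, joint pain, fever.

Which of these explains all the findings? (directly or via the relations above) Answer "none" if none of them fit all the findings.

Checking each candidate against the observations:
(A) Brannigan's condition — fails on reduced appetite, blurred vision, fever (predicts increased appetite, not reduced appetite)
(B) Ormond pathology — reduced appetite yes; blurred vision NO; fever NO; nausea NO; joint pain NO
(C) vestibular collapse — does not account for blurred vision, fever
(D) Varlen's syndrome — reduced appetite NO; blurred vision NO; fever yes; nausea yes; joint pain yes
(E) paraline deficiency — accounts for every observation (fever by blurred vision → fever)
(F) Dravin's disease — does not account for reduced appetite
(E) alone accounts for all the evidence.

E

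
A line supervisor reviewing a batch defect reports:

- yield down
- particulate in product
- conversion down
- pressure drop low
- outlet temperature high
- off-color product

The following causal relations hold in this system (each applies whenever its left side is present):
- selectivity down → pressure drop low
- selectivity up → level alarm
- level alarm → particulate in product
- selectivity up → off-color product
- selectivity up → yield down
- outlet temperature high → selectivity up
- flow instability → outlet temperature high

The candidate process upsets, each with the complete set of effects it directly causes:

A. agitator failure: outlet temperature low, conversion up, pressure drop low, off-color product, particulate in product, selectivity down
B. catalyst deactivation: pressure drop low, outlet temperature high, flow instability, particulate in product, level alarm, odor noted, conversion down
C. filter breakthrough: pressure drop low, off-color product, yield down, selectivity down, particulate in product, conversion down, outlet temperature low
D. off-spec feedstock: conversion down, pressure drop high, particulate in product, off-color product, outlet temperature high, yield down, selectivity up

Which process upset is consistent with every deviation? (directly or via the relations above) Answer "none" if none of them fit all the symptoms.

For each candidate, compare predicted effects to what was observed:
(A) agitator failure — yield down miss; particulate in product match; conversion down miss; pressure drop low match; outlet temperature high miss; off-color product match
(B) catalyst deactivation — yield down match (by outlet temperature high → selectivity up → yield down); particulate in product match; conversion down match; pressure drop low match; outlet temperature high match; off-color product match (by outlet temperature high → selectivity up → off-color product)
(C) filter breakthrough — yield down match; particulate in product match; conversion down match; pressure drop low match; outlet temperature high miss; off-color product match
(D) off-spec feedstock — yield down match; particulate in product match; conversion down match; pressure drop low miss; outlet temperature high match; off-color product match
Only (B) is consistent with every observation.

B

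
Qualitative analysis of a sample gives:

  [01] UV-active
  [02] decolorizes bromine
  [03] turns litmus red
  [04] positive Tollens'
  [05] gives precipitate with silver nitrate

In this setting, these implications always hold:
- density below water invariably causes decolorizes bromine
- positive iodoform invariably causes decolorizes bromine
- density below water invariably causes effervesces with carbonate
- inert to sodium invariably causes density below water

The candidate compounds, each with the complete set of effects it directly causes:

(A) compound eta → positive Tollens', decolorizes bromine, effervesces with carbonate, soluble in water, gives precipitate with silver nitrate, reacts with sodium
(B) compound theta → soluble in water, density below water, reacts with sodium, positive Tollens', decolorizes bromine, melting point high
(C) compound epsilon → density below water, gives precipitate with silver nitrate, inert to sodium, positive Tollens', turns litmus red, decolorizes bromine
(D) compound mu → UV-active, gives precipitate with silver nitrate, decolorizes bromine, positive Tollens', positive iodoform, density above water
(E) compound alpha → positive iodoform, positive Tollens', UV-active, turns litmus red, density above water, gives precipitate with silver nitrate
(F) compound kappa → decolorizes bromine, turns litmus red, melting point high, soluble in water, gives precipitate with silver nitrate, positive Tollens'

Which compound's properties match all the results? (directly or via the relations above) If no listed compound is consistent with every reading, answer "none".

Checking each candidate against the observations:
(A) compound eta — UV-active ✗; decolorizes bromine ✓; turns litmus red ✗; positive Tollens' ✓; gives precipitate with silver nitrate ✓
(B) compound theta — does not account for UV-active, turns litmus red, gives precipitate with silver nitrate
(C) compound epsilon — does not account for UV-active
(D) compound mu — UV-active ✓; decolorizes bromine ✓; turns litmus red ✗; positive Tollens' ✓; gives precipitate with silver nitrate ✓
(E) compound alpha — UV-active ✓; decolorizes bromine ✓ (by positive iodoform → decolorizes bromine); turns litmus red ✓; positive Tollens' ✓; gives precipitate with silver nitrate ✓
(F) compound kappa — UV-active ✗; decolorizes bromine ✓; turns litmus red ✓; positive Tollens' ✓; gives precipitate with silver nitrate ✓
(E) is the only candidate with no mismatches.

E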